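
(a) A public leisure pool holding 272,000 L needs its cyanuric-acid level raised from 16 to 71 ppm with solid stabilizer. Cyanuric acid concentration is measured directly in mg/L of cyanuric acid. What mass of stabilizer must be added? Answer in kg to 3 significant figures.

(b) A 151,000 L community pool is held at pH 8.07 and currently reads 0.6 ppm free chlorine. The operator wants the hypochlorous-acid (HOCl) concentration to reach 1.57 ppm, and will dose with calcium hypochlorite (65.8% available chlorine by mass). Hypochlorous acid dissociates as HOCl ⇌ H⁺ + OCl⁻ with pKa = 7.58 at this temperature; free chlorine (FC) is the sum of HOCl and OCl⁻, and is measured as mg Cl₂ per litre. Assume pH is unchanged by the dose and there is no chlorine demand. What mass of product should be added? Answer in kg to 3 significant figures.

(a) CYA to add: (71 − 16) = 55 mg/L × 272,000 L = 14,960 g cyanuric acid.

(b) [OCl⁻]/[HOCl] = 10^(pH − pKa) = 10^(8.07 − 7.58) = 3.09; fraction as HOCl = 1/(1 + 3.09) = 0.2445.
(b) Free chlorine required for 1.57 ppm HOCl: 1.57 / 0.2445 = 6.422 ppm.
(b) FC to add: 6.422 − 0.6 = 5.822 mg/L as Cl₂.
(b) Cl₂ equivalent: 5.822 mg/L × 151,000 L = 879.1 g.
(b) Product at 65.8% available Cl: 879.1 / 0.658 = 1336 g.

(a) 15.0 kg; (b) 1.34 kg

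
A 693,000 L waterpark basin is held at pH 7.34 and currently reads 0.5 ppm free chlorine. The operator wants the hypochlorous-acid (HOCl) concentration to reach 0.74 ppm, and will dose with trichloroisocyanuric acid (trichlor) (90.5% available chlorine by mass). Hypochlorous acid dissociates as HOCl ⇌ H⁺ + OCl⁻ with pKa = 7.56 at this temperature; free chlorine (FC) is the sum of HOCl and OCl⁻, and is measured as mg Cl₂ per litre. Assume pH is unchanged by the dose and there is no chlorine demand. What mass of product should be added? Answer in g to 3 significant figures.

525 g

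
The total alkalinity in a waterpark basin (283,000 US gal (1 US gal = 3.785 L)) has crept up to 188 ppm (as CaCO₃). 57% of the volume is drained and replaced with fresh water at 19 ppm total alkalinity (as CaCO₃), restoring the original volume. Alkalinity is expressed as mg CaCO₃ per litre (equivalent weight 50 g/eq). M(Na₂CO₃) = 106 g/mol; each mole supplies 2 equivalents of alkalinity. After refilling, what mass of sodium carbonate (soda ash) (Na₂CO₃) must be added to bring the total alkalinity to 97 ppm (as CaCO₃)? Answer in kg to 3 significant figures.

6.05 kg

Volume: 283,000 US gal × 3.785 L/gal = 1,071,155 L.
After draining 57% and refilling: 188 × 0.43 + 19 × 0.57 = 91.67 ppm.
Deficit to target: 97 − 91.67 = 5.33 mg/L.
As CaCO₃: 5.33 mg/L × 1,071,155 L = 5709 g; ÷ 50 g/eq ÷ 2 = 57.09 mol Na₂CO₃.
Mass: 57.09 × 106 = 6052 g.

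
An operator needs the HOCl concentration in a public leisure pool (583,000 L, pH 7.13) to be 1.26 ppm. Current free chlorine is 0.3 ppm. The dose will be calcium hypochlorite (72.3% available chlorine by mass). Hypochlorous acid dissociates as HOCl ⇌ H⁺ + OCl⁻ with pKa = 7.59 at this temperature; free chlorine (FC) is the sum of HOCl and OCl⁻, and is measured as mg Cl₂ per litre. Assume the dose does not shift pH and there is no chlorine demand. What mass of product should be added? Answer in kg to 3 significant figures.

1.13 kg

[OCl⁻]/[HOCl] = 10^(pH − pKa) = 10^(7.13 − 7.59) = 0.3467; fraction as HOCl = 1/(1 + 0.3467) = 0.7425.
Free chlorine required for 1.26 ppm HOCl: 1.26 / 0.7425 = 1.697 ppm.
FC to add: 1.697 − 0.3 = 1.397 mg/L as Cl₂.
Cl₂ equivalent: 1.397 mg/L × 583,000 L = 814.4 g.
Product at 72.3% available Cl: 814.4 / 0.723 = 1126 g.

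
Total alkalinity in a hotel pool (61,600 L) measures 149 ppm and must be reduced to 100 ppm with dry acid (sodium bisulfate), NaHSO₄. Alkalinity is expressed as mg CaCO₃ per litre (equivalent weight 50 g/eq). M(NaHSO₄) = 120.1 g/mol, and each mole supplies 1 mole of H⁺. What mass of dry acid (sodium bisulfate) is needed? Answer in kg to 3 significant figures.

Alkalinity to neutralize: (149 − 100) = 49 mg/L as CaCO₃ × 61,600 L = 3018 g as CaCO₃.
Equivalents of H⁺ required: 3018 ÷ 50 g/eq = 60.37 eq = 60.37 mol NaHSO₄.
Mass of NaHSO₄: 60.37 × 120.1 = 7250 g.

7.25 kg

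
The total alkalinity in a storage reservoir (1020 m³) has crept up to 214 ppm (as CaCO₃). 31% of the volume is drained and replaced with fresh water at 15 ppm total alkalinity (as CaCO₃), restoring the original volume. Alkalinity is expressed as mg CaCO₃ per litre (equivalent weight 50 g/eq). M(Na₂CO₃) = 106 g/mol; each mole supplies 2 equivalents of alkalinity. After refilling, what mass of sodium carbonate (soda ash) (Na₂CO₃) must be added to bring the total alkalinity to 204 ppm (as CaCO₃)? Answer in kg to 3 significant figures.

55.9 kg

Volume: 1020 m³ = 1,020,000 L.
After draining 31% and refilling: 214 × 0.69 + 15 × 0.31 = 152.31 ppm.
Deficit to target: 204 − 152.31 = 51.69 mg/L.
As CaCO₃: 51.69 mg/L × 1,020,000 L = 52,720 g; ÷ 50 g/eq ÷ 2 = 527.2 mol Na₂CO₃.
Mass: 527.2 × 106 = 55,890 g.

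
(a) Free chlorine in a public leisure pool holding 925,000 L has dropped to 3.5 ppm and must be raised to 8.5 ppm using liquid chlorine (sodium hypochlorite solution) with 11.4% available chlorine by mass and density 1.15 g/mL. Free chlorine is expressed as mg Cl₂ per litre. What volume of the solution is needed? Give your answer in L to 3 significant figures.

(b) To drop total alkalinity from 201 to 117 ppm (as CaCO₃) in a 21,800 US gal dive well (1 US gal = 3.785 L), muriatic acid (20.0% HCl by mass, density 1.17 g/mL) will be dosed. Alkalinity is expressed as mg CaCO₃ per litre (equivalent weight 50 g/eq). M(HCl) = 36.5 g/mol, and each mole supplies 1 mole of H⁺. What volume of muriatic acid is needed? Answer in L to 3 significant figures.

(a) Chlorine deficit: 8.5 − 3.5 = 5 ppm = 5 mg/L as Cl₂.
(a) Cl₂ equivalent needed: 5 mg/L × 925,000 L = 4,625,000 mg = 4625 g.
(a) Product at 11.4% available chlorine: 4625 / 0.114 = 40,570 g.
(a) Volume at density 1.15 g/mL: 40,570 g ÷ 1.15 g/mL = 35,280 mL.

(b) Volume: 21,800 US gal × 3.785 L/gal = 82,513 L.
(b) Alkalinity to neutralize: (201 − 117) = 84 mg/L as CaCO₃ × 82,513 L = 6931 g as CaCO₃.
(b) Equivalents of H⁺ required: 6931 ÷ 50 g/eq = 138.6 eq = 138.6 mol HCl.
(b) Mass of HCl: 138.6 × 36.5 = 5060 g.
(b) Mass of 20.0% solution: 5060 / 0.2 = 25,300 g.
(b) Volume: 25,300 g ÷ 1.17 g/mL = 21,620 mL.

(a) 35.3 L; (b) 21.6 L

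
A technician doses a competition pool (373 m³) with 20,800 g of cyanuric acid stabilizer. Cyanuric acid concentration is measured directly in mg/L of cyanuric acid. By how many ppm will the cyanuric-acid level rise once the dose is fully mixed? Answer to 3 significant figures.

55.8 ppm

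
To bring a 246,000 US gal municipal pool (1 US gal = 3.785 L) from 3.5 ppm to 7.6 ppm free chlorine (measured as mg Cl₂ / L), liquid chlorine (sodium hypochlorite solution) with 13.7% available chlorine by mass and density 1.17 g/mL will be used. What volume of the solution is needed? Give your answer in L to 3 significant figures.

23.8 L

Volume: 246,000 US gal × 3.785 L/gal = 931,110 L.
Chlorine deficit: 7.6 − 3.5 = 4.1 ppm = 4.1 mg/L as Cl₂.
Cl₂ equivalent needed: 4.1 mg/L × 931,110 L = 3,818,000 mg = 3818 g.
Product at 13.7% available chlorine: 3818 / 0.137 = 27,870 g.
Volume at density 1.17 g/mL: 27,870 g ÷ 1.17 g/mL = 23,820 mL.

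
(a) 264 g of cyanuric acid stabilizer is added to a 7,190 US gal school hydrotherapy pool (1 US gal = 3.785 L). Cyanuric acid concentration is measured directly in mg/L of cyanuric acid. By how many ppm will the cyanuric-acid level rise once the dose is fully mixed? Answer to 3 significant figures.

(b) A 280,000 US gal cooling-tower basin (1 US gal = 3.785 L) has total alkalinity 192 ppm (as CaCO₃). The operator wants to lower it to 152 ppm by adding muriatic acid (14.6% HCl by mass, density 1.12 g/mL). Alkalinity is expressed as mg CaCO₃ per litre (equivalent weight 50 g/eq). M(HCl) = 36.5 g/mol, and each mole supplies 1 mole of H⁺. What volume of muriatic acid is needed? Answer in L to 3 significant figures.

(a) Volume: 7,190 US gal × 3.785 L/gal = 27,214 L.
(a) Rise: 264 g / 27,214 L × 1000 = 9.701 mg/L.

(b) Volume: 280,000 US gal × 3.785 L/gal = 1,059,800 L.
(b) Alkalinity to neutralize: (192 − 152) = 40 mg/L as CaCO₃ × 1,059,800 L = 42,390 g as CaCO₃.
(b) Equivalents of H⁺ required: 42,390 ÷ 50 g/eq = 847.8 eq = 847.8 mol HCl.
(b) Mass of HCl: 847.8 × 36.5 = 30,950 g.
(b) Mass of 14.6% solution: 30,950 / 0.146 = 212,000 g.
(b) Volume: 212,000 g ÷ 1.12 g/mL = 189,200 mL.

(a) 9.70 ppm; (b) 189 L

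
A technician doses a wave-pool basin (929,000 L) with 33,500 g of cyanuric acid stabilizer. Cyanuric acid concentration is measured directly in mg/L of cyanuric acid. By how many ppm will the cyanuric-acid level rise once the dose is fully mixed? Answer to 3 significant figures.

36.1 ppm

Rise: 33,500 g / 929,000 L × 1000 = 36.06 mg/L.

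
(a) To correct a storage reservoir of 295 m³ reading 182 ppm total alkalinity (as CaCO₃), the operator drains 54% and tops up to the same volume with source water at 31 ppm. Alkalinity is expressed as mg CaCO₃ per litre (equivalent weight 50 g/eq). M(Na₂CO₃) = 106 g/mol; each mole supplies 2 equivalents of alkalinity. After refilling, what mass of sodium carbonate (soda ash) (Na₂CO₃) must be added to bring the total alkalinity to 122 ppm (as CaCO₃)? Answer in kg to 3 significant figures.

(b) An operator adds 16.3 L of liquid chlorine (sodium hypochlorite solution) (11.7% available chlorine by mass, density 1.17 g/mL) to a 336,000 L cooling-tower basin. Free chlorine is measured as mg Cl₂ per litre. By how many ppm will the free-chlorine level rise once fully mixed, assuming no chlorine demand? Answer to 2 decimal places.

(a) Volume: 295 m³ = 295,000 L.
(a) After draining 54% and refilling: 182 × 0.46 + 31 × 0.54 = 100.46 ppm.
(a) Deficit to target: 122 − 100.46 = 21.54 mg/L.
(a) As CaCO₃: 21.54 mg/L × 295,000 L = 6354 g; ÷ 50 g/eq ÷ 2 = 63.54 mol Na₂CO₃.
(a) Mass: 63.54 × 106 = 6736 g.

(b) Mass of solution: 16.3 L × 1000 mL/L × 1.17 g/mL = 19,070 g.
(b) Available chlorine delivered: 19,070 g × 0.117 = 2231 g as Cl₂.
(b) Concentration rise: 2231 g / 336,000 L = 6.641 mg/L = 6.64 ppm.

(a) 6.74 kg; (b) 6.64 ppm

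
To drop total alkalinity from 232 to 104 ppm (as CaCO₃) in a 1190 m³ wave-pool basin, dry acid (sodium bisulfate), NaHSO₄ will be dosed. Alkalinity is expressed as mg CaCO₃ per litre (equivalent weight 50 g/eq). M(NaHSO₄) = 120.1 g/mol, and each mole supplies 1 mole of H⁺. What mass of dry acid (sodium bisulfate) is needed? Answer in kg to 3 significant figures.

366 kg

Volume: 1190 m³ = 1,190,000 L.
Alkalinity to neutralize: (232 − 104) = 128 mg/L as CaCO₃ × 1,190,000 L = 152,300 g as CaCO₃.
Equivalents of H⁺ required: 152,300 ÷ 50 g/eq = 3046 eq = 3046 mol NaHSO₄.
Mass of NaHSO₄: 3046 × 120.1 = 365,900 g.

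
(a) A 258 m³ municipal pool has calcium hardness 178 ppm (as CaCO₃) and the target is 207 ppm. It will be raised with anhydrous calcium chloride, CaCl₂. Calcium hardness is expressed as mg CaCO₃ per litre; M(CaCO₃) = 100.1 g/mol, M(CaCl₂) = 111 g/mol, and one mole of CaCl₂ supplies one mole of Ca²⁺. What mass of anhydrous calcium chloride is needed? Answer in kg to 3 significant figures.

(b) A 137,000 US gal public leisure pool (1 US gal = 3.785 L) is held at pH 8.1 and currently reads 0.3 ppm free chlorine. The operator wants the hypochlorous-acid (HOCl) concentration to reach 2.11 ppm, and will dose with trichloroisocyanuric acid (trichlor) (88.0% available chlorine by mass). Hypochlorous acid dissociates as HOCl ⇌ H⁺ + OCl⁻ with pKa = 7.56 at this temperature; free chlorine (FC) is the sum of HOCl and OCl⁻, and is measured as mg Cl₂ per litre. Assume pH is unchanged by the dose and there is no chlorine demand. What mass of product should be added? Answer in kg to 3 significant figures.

(a) Volume: 258 m³ = 258,000 L.
(a) Hardness to add: (207 − 178) = 29 mg/L as CaCO₃ × 258,000 L = 7482 g as CaCO₃.
(a) Moles of Ca²⁺ (1 mol Ca²⁺ ≡ 1 mol CaCO₃): 7482 / 100.1 g/mol = 74.75 mol.
(a) Mass of CaCl₂: 74.75 × 111 = 8297 g.

(b) Volume: 137,000 US gal × 3.785 L/gal = 518,545 L.
(b) [OCl⁻]/[HOCl] = 10^(pH − pKa) = 10^(8.1 − 7.56) = 3.467; fraction as HOCl = 1/(1 + 3.467) = 0.2238.
(b) Free chlorine required for 2.11 ppm HOCl: 2.11 / 0.2238 = 9.426 ppm.
(b) FC to add: 9.426 − 0.3 = 9.126 mg/L as Cl₂.
(b) Cl₂ equivalent: 9.126 mg/L × 518,545 L = 4732 g.
(b) Product at 88.0% available Cl: 4732 / 0.88 = 5378 g.

(a) 8.30 kg; (b) 5.38 kg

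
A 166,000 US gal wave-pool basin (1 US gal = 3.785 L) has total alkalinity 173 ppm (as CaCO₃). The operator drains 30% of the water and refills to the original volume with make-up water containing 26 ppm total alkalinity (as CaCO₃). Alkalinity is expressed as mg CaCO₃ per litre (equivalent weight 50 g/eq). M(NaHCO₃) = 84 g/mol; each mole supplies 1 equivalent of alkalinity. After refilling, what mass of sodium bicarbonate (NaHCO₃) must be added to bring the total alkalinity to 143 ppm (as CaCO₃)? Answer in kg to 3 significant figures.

Volume: 166,000 US gal × 3.785 L/gal = 628,310 L.
After draining 30% and refilling: 173 × 0.70 + 26 × 0.30 = 128.9 ppm.
Deficit to target: 143 − 128.9 = 14.1 mg/L.
As CaCO₃: 14.1 mg/L × 628,310 L = 8859 g; ÷ 50 g/eq ÷ 1 = 177.2 mol NaHCO₃.
Mass: 177.2 × 84 = 14,880 g.

14.9 kg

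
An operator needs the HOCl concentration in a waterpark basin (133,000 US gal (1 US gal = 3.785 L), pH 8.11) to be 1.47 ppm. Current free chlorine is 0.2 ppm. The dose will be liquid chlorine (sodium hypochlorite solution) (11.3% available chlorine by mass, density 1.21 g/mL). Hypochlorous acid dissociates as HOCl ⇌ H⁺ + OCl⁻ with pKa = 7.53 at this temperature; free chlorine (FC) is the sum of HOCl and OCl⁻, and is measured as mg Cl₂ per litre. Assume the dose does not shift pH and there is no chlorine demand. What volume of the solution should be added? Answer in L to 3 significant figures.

25.3 L

Volume: 133,000 US gal × 3.785 L/gal = 503,405 L.
[OCl⁻]/[HOCl] = 10^(pH − pKa) = 10^(8.11 − 7.53) = 3.802; fraction as HOCl = 1/(1 + 3.802) = 0.2083.
Free chlorine required for 1.47 ppm HOCl: 1.47 / 0.2083 = 7.059 ppm.
FC to add: 7.059 − 0.2 = 6.859 mg/L as Cl₂.
Cl₂ equivalent: 6.859 mg/L × 503,405 L = 3453 g.
Product at 11.3% available Cl: 3453 / 0.113 = 30,560 g.
Volume: 30,560 g ÷ 1.21 g/mL = 25,250 mL.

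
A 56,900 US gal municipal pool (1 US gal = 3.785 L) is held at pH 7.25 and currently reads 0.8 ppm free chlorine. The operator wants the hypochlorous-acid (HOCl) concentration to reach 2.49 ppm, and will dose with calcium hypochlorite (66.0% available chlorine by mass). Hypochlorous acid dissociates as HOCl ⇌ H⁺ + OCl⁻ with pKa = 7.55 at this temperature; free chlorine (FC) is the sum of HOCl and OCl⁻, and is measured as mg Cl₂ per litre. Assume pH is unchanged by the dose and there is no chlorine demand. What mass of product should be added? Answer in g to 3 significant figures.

Volume: 56,900 US gal × 3.785 L/gal = 215,366 L.
[OCl⁻]/[HOCl] = 10^(pH − pKa) = 10^(7.25 − 7.55) = 0.5012; fraction as HOCl = 1/(1 + 0.5012) = 0.6661.
Free chlorine required for 2.49 ppm HOCl: 2.49 / 0.6661 = 3.738 ppm.
FC to add: 3.738 − 0.8 = 2.938 mg/L as Cl₂.
Cl₂ equivalent: 2.938 mg/L × 215,366 L = 632.7 g.
Product at 66.0% available Cl: 632.7 / 0.66 = 958.7 g.

959 g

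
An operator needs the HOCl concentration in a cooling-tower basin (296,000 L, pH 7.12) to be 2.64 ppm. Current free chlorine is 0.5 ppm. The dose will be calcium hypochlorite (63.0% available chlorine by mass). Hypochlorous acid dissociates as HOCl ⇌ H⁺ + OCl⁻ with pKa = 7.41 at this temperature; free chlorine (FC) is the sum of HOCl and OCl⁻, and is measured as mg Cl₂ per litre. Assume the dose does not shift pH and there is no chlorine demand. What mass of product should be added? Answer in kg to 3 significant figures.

[OCl⁻]/[HOCl] = 10^(pH − pKa) = 10^(7.12 − 7.41) = 0.5129; fraction as HOCl = 1/(1 + 0.5129) = 0.661.
Free chlorine required for 2.64 ppm HOCl: 2.64 / 0.661 = 3.994 ppm.
FC to add: 3.994 − 0.5 = 3.494 mg/L as Cl₂.
Cl₂ equivalent: 3.494 mg/L × 296,000 L = 1034 g.
Product at 63.0% available Cl: 1034 / 0.63 = 1642 g.

1.64 kg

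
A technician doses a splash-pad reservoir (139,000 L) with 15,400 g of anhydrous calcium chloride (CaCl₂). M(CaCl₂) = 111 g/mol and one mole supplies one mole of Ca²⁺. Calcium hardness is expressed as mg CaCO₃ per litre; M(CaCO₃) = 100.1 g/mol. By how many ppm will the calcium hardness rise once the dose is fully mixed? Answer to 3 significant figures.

99.9 ppm

Moles of Ca²⁺: 15,400 g ÷ 111 g/mol = 138.7 mol.
As CaCO₃: 138.7 mol × 100.1 g/mol = 13,890 g.
Rise: 13,890 g / 139,000 L × 1000 = 99.91 mg/L.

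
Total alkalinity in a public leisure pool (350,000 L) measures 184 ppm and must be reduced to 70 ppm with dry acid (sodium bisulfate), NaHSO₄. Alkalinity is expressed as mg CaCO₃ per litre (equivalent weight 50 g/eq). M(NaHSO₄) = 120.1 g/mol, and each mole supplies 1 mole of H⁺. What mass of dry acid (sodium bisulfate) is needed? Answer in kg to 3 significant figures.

Alkalinity to neutralize: (184 − 70) = 114 mg/L as CaCO₃ × 350,000 L = 39,900 g as CaCO₃.
Equivalents of H⁺ required: 39,900 ÷ 50 g/eq = 798 eq = 798 mol NaHSO₄.
Mass of NaHSO₄: 798 × 120.1 = 95,840 g.

95.8 kg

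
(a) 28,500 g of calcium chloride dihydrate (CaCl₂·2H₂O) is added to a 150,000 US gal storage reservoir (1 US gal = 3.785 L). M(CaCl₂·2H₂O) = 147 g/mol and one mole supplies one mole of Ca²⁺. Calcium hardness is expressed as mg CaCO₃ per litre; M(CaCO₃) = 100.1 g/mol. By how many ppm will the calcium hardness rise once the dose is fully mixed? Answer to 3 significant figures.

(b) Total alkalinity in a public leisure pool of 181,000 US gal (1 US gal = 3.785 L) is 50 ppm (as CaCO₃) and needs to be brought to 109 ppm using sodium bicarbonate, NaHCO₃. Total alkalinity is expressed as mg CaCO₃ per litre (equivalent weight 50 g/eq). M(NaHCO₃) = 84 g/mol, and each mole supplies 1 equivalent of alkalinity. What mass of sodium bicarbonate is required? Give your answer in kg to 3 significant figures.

(a) Volume: 150,000 US gal × 3.785 L/gal = 567,750 L.
(a) Moles of Ca²⁺: 28,500 g ÷ 147 g/mol = 193.9 mol.
(a) As CaCO₃: 193.9 mol × 100.1 g/mol = 19,410 g.
(a) Rise: 19,410 g / 567,750 L × 1000 = 34.18 mg/L.

(b) Volume: 181,000 US gal × 3.785 L/gal = 685,085 L.
(b) Alkalinity to add: (109 − 50) = 59 mg/L as CaCO₃ × 685,085 L = 40,420 g as CaCO₃.
(b) Equivalents: 40,420 g ÷ 50 g/eq = 808.4 eq.
(b) NaHCO₃ supplies 1 eq per mole → 808.4 mol.
(b) Mass: 808.4 mol × 84 g/mol = 67,910 g.

(a) 34.2 ppm; (b) 67.9 kg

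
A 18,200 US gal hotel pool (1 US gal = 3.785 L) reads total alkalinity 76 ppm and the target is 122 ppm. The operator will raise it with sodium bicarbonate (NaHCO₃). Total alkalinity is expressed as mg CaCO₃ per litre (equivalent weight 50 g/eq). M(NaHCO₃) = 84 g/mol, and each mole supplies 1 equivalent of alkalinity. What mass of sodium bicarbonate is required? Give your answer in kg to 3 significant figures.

5.32 kg

Volume: 18,200 US gal × 3.785 L/gal = 68,887 L.
Alkalinity to add: (122 − 76) = 46 mg/L as CaCO₃ × 68,887 L = 3169 g as CaCO₃.
Equivalents: 3169 g ÷ 50 g/eq = 63.38 eq.
NaHCO₃ supplies 1 eq per mole → 63.38 mol.
Mass: 63.38 mol × 84 g/mol = 5324 g.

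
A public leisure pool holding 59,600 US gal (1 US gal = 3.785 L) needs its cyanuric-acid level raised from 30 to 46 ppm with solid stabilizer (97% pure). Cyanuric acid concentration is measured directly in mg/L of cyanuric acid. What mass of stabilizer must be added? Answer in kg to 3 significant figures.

Volume: 59,600 US gal × 3.785 L/gal = 225,586 L.
CYA to add: (46 − 30) = 16 mg/L × 225,586 L = 3609 g cyanuric acid.
At 97% purity: 3609 / 0.97 = 3721 g product.

3.72 kg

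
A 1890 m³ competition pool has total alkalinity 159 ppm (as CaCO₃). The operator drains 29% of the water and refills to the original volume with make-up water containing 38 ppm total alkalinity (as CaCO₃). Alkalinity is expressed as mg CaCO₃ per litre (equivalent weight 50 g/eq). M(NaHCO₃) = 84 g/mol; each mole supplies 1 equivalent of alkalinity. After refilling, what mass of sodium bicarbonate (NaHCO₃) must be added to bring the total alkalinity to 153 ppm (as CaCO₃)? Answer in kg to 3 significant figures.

92.4 kg

Volume: 1890 m³ = 1,890,000 L.
After draining 29% and refilling: 159 × 0.71 + 38 × 0.29 = 123.91 ppm.
Deficit to target: 153 − 123.91 = 29.09 mg/L.
As CaCO₃: 29.09 mg/L × 1,890,000 L = 54,980 g; ÷ 50 g/eq ÷ 1 = 1100 mol NaHCO₃.
Mass: 1100 × 84 = 92,370 g.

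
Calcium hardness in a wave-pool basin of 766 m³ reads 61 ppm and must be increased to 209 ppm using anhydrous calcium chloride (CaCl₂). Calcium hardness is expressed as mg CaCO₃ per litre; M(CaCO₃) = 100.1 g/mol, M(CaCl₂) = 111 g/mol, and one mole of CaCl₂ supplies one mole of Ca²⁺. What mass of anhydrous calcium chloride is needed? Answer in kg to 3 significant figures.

126 kg

Volume: 766 m³ = 766,000 L.
Hardness to add: (209 − 61) = 148 mg/L as CaCO₃ × 766,000 L = 113,400 g as CaCO₃.
Moles of Ca²⁺ (1 mol Ca²⁺ ≡ 1 mol CaCO₃): 113,400 / 100.1 g/mol = 1133 mol.
Mass of CaCl₂: 1133 × 111 = 125,700 g.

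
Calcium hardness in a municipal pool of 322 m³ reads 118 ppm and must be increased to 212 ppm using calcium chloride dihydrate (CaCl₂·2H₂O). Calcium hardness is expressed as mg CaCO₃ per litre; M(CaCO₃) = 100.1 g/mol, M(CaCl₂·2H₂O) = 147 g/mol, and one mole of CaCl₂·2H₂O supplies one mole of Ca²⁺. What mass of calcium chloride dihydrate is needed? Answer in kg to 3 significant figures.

Volume: 322 m³ = 322,000 L.
Hardness to add: (212 − 118) = 94 mg/L as CaCO₃ × 322,000 L = 30,270 g as CaCO₃.
Moles of Ca²⁺ (1 mol Ca²⁺ ≡ 1 mol CaCO₃): 30,270 / 100.1 g/mol = 302.4 mol.
Mass of CaCl₂·2H₂O: 302.4 × 147 = 44,450 g.

44.4 kg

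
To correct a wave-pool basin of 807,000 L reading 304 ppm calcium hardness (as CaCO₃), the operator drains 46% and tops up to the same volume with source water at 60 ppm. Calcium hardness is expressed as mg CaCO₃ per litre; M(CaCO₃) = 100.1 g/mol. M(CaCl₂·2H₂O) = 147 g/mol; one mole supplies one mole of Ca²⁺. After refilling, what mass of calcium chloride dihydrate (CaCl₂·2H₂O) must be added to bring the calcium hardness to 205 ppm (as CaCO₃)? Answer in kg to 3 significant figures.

15.7 kg

After draining 46% and refilling: 304 × 0.54 + 60 × 0.46 = 191.76 ppm.
Deficit to target: 205 − 191.76 = 13.24 mg/L.
As CaCO₃: 13.24 mg/L × 807,000 L = 10,680 g; ÷ 100.1 = 106.7 mol Ca²⁺.
Mass: 106.7 × 147 = 15,690 g.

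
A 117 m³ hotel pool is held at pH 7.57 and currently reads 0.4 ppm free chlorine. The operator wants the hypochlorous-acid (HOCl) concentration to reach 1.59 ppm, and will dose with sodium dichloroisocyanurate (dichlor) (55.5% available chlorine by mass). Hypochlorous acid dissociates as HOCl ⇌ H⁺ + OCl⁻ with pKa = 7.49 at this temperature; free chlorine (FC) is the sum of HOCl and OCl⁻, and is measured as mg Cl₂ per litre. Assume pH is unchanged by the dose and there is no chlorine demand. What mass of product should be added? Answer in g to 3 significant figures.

Volume: 117 m³ = 117,000 L.
[OCl⁻]/[HOCl] = 10^(pH − pKa) = 10^(7.57 − 7.49) = 1.202; fraction as HOCl = 1/(1 + 1.202) = 0.4541.
Free chlorine required for 1.59 ppm HOCl: 1.59 / 0.4541 = 3.502 ppm.
FC to add: 3.502 − 0.4 = 3.102 mg/L as Cl₂.
Cl₂ equivalent: 3.102 mg/L × 117,000 L = 362.9 g.
Product at 55.5% available Cl: 362.9 / 0.555 = 653.9 g.

654 g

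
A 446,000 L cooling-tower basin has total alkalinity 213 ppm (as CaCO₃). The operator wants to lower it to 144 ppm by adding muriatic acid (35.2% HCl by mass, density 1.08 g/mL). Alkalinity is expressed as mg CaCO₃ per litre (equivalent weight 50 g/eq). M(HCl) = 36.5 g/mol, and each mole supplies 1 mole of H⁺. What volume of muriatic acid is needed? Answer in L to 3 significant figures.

59.1 L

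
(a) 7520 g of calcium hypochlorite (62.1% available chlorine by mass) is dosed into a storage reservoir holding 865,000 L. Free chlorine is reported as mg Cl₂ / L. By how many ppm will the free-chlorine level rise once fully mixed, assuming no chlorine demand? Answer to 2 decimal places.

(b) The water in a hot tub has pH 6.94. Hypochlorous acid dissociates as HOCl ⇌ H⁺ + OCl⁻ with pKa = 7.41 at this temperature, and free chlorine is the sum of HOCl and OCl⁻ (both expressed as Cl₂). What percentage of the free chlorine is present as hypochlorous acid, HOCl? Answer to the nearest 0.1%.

(a) 5.40 ppm; (b) 74.7%

(a) Available chlorine delivered: 7520 g × 0.621 = 4670 g as Cl₂.
(a) Concentration rise: 4670 g / 865,000 L = 5.399 mg/L = 5.40 ppm.

(b) [OCl⁻]/[HOCl] = 10^(pH − pKa) = 10^(6.94 − 7.41) = 10^-0.47 = 0.3388.
(b) Fraction as HOCl = 1 / (1 + 0.3388) = 0.7469.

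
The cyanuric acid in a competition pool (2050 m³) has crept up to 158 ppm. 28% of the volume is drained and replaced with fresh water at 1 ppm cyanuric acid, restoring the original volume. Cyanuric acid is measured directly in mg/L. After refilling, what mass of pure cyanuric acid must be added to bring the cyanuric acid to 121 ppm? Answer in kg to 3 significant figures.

Volume: 2050 m³ = 2,050,000 L.
After draining 28% and refilling: 158 × 0.72 + 1 × 0.28 = 114.04 ppm.
Deficit to target: 121 − 114.04 = 6.96 mg/L.
Mass: 6.96 mg/L × 2,050,000 L = 14,270 g cyanuric acid.

14.3 kg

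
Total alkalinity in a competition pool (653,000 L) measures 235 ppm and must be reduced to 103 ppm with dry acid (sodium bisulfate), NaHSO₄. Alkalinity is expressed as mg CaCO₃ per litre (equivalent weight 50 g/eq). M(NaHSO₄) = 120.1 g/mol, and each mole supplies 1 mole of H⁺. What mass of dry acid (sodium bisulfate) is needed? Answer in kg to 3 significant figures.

Alkalinity to neutralize: (235 − 103) = 132 mg/L as CaCO₃ × 653,000 L = 86,200 g as CaCO₃.
Equivalents of H⁺ required: 86,200 ÷ 50 g/eq = 1724 eq = 1724 mol NaHSO₄.
Mass of NaHSO₄: 1724 × 120.1 = 207,000 g.

207 kg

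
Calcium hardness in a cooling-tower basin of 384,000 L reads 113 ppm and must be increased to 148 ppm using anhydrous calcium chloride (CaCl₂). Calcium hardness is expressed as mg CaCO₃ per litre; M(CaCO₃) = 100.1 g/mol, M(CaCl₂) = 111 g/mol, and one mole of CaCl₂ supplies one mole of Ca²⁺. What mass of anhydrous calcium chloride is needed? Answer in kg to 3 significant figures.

Hardness to add: (148 − 113) = 35 mg/L as CaCO₃ × 384,000 L = 13,440 g as CaCO₃.
Moles of Ca²⁺ (1 mol Ca²⁺ ≡ 1 mol CaCO₃): 13,440 / 100.1 g/mol = 134.3 mol.
Mass of CaCl₂: 134.3 × 111 = 14,900 g.

14.9 kg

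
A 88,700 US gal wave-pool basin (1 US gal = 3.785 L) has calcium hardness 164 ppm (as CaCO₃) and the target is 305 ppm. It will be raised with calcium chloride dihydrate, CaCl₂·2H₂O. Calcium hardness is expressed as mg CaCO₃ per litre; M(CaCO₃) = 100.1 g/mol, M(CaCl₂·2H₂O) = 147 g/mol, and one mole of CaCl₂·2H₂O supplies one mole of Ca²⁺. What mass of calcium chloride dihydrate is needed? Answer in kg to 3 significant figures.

Volume: 88,700 US gal × 3.785 L/gal = 335,730 L.
Hardness to add: (305 − 164) = 141 mg/L as CaCO₃ × 335,730 L = 47,340 g as CaCO₃.
Moles of Ca²⁺ (1 mol Ca²⁺ ≡ 1 mol CaCO₃): 47,340 / 100.1 g/mol = 472.9 mol.
Mass of CaCl₂·2H₂O: 472.9 × 147 = 69,520 g.

69.5 kg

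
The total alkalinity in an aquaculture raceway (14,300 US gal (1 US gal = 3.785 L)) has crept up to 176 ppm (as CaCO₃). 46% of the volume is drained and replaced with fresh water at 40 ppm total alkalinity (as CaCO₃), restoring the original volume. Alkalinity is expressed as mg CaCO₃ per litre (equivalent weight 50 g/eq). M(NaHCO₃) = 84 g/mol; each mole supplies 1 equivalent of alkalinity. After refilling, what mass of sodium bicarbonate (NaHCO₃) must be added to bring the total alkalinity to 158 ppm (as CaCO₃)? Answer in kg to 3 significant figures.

4.05 kg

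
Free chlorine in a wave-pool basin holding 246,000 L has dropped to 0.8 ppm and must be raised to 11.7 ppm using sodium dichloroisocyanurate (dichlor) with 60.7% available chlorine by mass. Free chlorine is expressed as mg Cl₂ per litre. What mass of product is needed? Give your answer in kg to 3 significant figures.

Chlorine deficit: 11.7 − 0.8 = 10.9 ppm = 10.9 mg/L as Cl₂.
Cl₂ equivalent needed: 10.9 mg/L × 246,000 L = 2,681,000 mg = 2681 g.
Product at 60.7% available chlorine: 2681 / 0.607 = 4417 g.

4.42 kg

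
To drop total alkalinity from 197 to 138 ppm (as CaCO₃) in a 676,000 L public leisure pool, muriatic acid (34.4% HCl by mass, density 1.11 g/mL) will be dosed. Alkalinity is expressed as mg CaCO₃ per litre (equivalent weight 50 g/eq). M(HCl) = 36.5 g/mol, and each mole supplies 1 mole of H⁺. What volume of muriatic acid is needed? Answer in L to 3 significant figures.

76.3 L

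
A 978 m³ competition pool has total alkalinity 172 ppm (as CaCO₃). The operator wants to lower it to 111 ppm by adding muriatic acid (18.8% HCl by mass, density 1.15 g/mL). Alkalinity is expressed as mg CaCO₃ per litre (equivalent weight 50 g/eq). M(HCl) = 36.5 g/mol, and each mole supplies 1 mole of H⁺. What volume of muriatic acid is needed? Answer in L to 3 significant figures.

Volume: 978 m³ = 978,000 L.
Alkalinity to neutralize: (172 − 111) = 61 mg/L as CaCO₃ × 978,000 L = 59,660 g as CaCO₃.
Equivalents of H⁺ required: 59,660 ÷ 50 g/eq = 1193 eq = 1193 mol HCl.
Mass of HCl: 1193 × 36.5 = 43,550 g.
Mass of 18.8% solution: 43,550 / 0.188 = 231,700 g.
Volume: 231,700 g ÷ 1.15 g/mL = 201,400 mL.

201 L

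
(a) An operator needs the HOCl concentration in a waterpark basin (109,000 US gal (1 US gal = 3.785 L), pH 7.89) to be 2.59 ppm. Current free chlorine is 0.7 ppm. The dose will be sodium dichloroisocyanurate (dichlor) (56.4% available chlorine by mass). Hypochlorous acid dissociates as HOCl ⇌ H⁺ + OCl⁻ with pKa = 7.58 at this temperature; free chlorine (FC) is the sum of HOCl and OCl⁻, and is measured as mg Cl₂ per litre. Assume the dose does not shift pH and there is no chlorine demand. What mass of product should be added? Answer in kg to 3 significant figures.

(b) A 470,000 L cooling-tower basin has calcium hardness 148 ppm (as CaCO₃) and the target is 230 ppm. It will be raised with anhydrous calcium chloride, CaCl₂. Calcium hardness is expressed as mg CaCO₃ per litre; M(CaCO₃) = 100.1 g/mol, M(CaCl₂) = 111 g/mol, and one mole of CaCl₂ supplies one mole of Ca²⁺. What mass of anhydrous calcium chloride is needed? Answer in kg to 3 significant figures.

(a) 5.25 kg; (b) 42.7 kg

(a) Volume: 109,000 US gal × 3.785 L/gal = 412,565 L.
(a) [OCl⁻]/[HOCl] = 10^(pH − pKa) = 10^(7.89 − 7.58) = 2.042; fraction as HOCl = 1/(1 + 2.042) = 0.3288.
(a) Free chlorine required for 2.59 ppm HOCl: 2.59 / 0.3288 = 7.878 ppm.
(a) FC to add: 7.878 − 0.7 = 7.178 mg/L as Cl₂.
(a) Cl₂ equivalent: 7.178 mg/L × 412,565 L = 2961 g.
(a) Product at 56.4% available Cl: 2961 / 0.564 = 5251 g.

(b) Hardness to add: (230 − 148) = 82 mg/L as CaCO₃ × 470,000 L = 38,540 g as CaCO₃.
(b) Moles of Ca²⁺ (1 mol Ca²⁺ ≡ 1 mol CaCO₃): 38,540 / 100.1 g/mol = 385 mol.
(b) Mass of CaCl₂: 385 × 111 = 42,740 g.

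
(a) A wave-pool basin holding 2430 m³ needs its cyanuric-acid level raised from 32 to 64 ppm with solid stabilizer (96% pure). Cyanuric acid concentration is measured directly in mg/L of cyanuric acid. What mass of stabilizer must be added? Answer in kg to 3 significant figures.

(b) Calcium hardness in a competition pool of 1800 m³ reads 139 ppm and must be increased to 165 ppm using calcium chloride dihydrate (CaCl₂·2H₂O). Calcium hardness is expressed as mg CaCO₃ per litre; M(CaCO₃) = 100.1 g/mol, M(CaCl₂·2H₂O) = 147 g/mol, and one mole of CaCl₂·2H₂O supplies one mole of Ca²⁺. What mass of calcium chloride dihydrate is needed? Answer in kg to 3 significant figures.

(a) 81.0 kg; (b) 68.7 kg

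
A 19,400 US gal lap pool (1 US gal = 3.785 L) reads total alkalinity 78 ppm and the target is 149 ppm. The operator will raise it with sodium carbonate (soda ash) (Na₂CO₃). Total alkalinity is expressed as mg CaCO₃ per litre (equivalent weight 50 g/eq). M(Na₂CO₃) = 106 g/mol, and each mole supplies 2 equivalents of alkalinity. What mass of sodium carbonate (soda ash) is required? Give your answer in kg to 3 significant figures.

5.53 kg

Volume: 19,400 US gal × 3.785 L/gal = 73,429 L.
Alkalinity to add: (149 − 78) = 71 mg/L as CaCO₃ × 73,429 L = 5213 g as CaCO₃.
Equivalents: 5213 g ÷ 50 g/eq = 104.3 eq.
Each mole of Na₂CO₃ supplies 2 eq, so 104.3 / 2 = 52.13 mol.
Mass: 52.13 mol × 106 g/mol = 5526 g.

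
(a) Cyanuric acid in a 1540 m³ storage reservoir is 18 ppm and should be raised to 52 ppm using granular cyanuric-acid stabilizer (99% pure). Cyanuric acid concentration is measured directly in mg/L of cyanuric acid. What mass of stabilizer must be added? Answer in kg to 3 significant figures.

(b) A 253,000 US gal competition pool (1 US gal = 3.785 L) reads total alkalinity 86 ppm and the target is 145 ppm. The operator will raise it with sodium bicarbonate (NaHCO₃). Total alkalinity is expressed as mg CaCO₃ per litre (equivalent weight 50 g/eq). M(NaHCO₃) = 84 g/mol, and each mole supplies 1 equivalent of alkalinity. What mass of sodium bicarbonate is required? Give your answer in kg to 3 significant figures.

(a) Volume: 1540 m³ = 1,540,000 L.
(a) CYA to add: (52 − 18) = 34 mg/L × 1,540,000 L = 52,360 g cyanuric acid.
(a) At 99% purity: 52,360 / 0.99 = 52,890 g product.

(b) Volume: 253,000 US gal × 3.785 L/gal = 957,605 L.
(b) Alkalinity to add: (145 − 86) = 59 mg/L as CaCO₃ × 957,605 L = 56,500 g as CaCO₃.
(b) Equivalents: 56,500 g ÷ 50 g/eq = 1130 eq.
(b) NaHCO₃ supplies 1 eq per mole → 1130 mol.
(b) Mass: 1130 mol × 84 g/mol = 94,920 g.

(a) 52.9 kg; (b) 94.9 kg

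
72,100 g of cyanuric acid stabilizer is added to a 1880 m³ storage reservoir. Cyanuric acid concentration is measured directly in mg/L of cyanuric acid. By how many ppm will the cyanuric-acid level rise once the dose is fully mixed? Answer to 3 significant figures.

Volume: 1880 m³ = 1,880,000 L.
Rise: 72,100 g / 1,880,000 L × 1000 = 38.35 mg/L.

38.4 ppm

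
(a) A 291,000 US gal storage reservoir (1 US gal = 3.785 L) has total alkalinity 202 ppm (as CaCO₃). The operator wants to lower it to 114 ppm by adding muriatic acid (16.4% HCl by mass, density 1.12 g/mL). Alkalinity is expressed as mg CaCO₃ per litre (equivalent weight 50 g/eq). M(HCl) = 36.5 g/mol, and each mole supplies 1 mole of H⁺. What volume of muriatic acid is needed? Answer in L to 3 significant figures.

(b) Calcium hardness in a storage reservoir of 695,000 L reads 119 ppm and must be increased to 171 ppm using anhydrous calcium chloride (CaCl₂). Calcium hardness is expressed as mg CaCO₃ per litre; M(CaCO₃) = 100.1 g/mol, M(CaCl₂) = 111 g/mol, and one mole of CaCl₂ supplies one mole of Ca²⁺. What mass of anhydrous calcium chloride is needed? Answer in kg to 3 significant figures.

(a) 385 L; (b) 40.1 kg

(a) Volume: 291,000 US gal × 3.785 L/gal = 1,101,435 L.
(a) Alkalinity to neutralize: (202 − 114) = 88 mg/L as CaCO₃ × 1,101,435 L = 96,930 g as CaCO₃.
(a) Equivalents of H⁺ required: 96,930 ÷ 50 g/eq = 1939 eq = 1939 mol HCl.
(a) Mass of HCl: 1939 × 36.5 = 70,760 g.
(a) Mass of 16.4% solution: 70,760 / 0.164 = 431,400 g.
(a) Volume: 431,400 g ÷ 1.12 g/mL = 385,200 mL.

(b) Hardness to add: (171 − 119) = 52 mg/L as CaCO₃ × 695,000 L = 36,140 g as CaCO₃.
(b) Moles of Ca²⁺ (1 mol Ca²⁺ ≡ 1 mol CaCO₃): 36,140 / 100.1 g/mol = 361 mol.
(b) Mass of CaCl₂: 361 × 111 = 40,080 g.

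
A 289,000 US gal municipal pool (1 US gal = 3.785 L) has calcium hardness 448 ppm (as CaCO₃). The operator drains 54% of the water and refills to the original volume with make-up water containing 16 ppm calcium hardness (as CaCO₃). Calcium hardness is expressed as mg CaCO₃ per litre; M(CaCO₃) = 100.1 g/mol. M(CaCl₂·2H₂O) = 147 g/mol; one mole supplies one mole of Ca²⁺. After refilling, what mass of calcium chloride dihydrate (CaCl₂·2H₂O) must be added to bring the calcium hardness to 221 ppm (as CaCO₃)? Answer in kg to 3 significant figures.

10.1 kg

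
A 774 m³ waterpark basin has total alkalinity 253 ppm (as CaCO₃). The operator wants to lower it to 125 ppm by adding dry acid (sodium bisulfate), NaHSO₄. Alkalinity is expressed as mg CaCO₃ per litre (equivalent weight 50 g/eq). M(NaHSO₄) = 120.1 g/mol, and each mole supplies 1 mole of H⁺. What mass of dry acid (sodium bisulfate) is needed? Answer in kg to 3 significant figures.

238 kg

Volume: 774 m³ = 774,000 L.
Alkalinity to neutralize: (253 − 125) = 128 mg/L as CaCO₃ × 774,000 L = 99,070 g as CaCO₃.
Equivalents of H⁺ required: 99,070 ÷ 50 g/eq = 1981 eq = 1981 mol NaHSO₄.
Mass of NaHSO₄: 1981 × 120.1 = 238,000 g.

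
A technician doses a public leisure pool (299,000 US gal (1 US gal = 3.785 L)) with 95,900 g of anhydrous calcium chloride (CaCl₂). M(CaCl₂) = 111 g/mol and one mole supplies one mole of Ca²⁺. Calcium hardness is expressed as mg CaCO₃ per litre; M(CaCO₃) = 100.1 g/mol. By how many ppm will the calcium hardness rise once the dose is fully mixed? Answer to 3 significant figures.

76.4 ppm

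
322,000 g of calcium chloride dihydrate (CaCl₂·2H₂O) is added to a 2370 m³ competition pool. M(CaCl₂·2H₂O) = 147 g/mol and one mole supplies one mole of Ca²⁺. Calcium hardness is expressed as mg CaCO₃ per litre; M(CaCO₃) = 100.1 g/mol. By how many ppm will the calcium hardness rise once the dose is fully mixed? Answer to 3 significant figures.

92.5 ppm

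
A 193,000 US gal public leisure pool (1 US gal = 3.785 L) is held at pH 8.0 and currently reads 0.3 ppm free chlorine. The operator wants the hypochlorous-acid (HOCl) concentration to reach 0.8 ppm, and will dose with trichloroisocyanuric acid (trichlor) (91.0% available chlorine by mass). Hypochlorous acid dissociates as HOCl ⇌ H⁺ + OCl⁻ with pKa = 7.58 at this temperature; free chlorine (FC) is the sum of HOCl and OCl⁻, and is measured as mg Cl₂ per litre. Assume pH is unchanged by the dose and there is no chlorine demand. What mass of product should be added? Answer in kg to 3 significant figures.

Volume: 193,000 US gal × 3.785 L/gal = 730,505 L.
[OCl⁻]/[HOCl] = 10^(pH − pKa) = 10^(8.0 − 7.58) = 2.63; fraction as HOCl = 1/(1 + 2.63) = 0.2755.
Free chlorine required for 0.8 ppm HOCl: 0.8 / 0.2755 = 2.904 ppm.
FC to add: 2.904 − 0.3 = 2.604 mg/L as Cl₂.
Cl₂ equivalent: 2.604 mg/L × 730,505 L = 1902 g.
Product at 91.0% available Cl: 1902 / 0.91 = 2091 g.

2.09 kg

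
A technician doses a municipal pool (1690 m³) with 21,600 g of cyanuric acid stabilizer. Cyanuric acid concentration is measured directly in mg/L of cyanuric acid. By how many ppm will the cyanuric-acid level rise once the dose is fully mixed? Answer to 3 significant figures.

12.8 ppm

Volume: 1690 m³ = 1,690,000 L.
Rise: 21,600 g / 1,690,000 L × 1000 = 12.78 mg/L.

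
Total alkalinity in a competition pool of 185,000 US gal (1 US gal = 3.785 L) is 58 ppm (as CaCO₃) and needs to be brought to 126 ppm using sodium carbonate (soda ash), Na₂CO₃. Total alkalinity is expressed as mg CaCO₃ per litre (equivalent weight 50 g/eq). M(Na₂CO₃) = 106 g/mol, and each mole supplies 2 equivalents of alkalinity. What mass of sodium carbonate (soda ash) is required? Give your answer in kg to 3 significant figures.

Volume: 185,000 US gal × 3.785 L/gal = 700,225 L.
Alkalinity to add: (126 − 58) = 68 mg/L as CaCO₃ × 700,225 L = 47,620 g as CaCO₃.
Equivalents: 47,620 g ÷ 50 g/eq = 952.3 eq.
Each mole of Na₂CO₃ supplies 2 eq, so 952.3 / 2 = 476.2 mol.
Mass: 476.2 mol × 106 g/mol = 50,470 g.

50.5 kg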